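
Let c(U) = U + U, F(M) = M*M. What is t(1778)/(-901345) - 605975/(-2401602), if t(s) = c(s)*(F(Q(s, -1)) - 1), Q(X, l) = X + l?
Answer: -26966756317653961/2164671954690 ≈ -12458.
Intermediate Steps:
F(M) = M²
c(U) = 2*U
t(s) = 2*s*(-1 + (-1 + s)²) (t(s) = (2*s)*((s - 1)² - 1) = (2*s)*((-1 + s)² - 1) = (2*s)*(-1 + (-1 + s)²) = 2*s*(-1 + (-1 + s)²))
t(1778)/(-901345) - 605975/(-2401602) = (2*1778²*(-2 + 1778))/(-901345) - 605975/(-2401602) = (2*3161284*1776)*(-1/901345) - 605975*(-1/2401602) = 11228880768*(-1/901345) + 605975/2401602 = -11228880768/901345 + 605975/2401602 = -26966756317653961/2164671954690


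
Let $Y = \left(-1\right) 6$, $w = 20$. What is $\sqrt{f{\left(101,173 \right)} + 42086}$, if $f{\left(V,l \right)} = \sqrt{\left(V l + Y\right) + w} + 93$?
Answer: $\sqrt{42179 + 3 \sqrt{1943}} \approx 205.7$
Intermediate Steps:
$Y = -6$
$f{\left(V,l \right)} = 93 + \sqrt{14 + V l}$ ($f{\left(V,l \right)} = \sqrt{\left(V l - 6\right) + 20} + 93 = \sqrt{\left(-6 + V l\right) + 20} + 93 = \sqrt{14 + V l} + 93 = 93 + \sqrt{14 + V l}$)
$\sqrt{f{\left(101,173 \right)} + 42086} = \sqrt{\left(93 + \sqrt{14 + 101 \cdot 173}\right) + 42086} = \sqrt{\left(93 + \sqrt{14 + 17473}\right) + 42086} = \sqrt{\left(93 + \sqrt{17487}\right) + 42086} = \sqrt{\left(93 + 3 \sqrt{1943}\right) + 42086} = \sqrt{42179 + 3 \sqrt{1943}}$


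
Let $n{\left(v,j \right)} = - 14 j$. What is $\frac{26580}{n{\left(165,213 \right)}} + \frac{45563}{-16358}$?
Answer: $- \frac{95110751}{8129926} \approx -11.699$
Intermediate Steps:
$\frac{26580}{n{\left(165,213 \right)}} + \frac{45563}{-16358} = \frac{26580}{\left(-14\right) 213} + \frac{45563}{-16358} = \frac{26580}{-2982} + 45563 \left(- \frac{1}{16358}\right) = 26580 \left(- \frac{1}{2982}\right) - \frac{45563}{16358} = - \frac{4430}{497} - \frac{45563}{16358} = - \frac{95110751}{8129926}$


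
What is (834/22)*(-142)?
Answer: -59214/11 ≈ -5383.1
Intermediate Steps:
(834/22)*(-142) = (834*(1/22))*(-142) = (417/11)*(-142) = -59214/11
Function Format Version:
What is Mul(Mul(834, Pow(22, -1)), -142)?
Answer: Rational(-59214, 11) ≈ -5383.1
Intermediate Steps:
Mul(Mul(834, Pow(22, -1)), -142) = Mul(Mul(834, Rational(1, 22)), -142) = Mul(Rational(417, 11), -142) = Rational(-59214, 11)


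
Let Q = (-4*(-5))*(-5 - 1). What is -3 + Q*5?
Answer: -603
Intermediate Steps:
Q = -120 (Q = 20*(-6) = -120)
-3 + Q*5 = -3 - 120*5 = -3 - 600 = -603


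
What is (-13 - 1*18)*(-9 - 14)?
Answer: 713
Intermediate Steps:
(-13 - 1*18)*(-9 - 14) = (-13 - 18)*(-23) = -31*(-23) = 713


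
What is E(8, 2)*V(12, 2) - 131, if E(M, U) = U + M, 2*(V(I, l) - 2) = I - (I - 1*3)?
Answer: -96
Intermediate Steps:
V(I, l) = 7/2 (V(I, l) = 2 + (I - (I - 1*3))/2 = 2 + (I - (I - 3))/2 = 2 + (I - (-3 + I))/2 = 2 + (I + (3 - I))/2 = 2 + (½)*3 = 2 + 3/2 = 7/2)
E(M, U) = M + U
E(8, 2)*V(12, 2) - 131 = (8 + 2)*(7/2) - 131 = 10*(7/2) - 131 = 35 - 131 = -96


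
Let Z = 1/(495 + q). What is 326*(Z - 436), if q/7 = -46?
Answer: -24589202/173 ≈ -1.4213e+5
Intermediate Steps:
q = -322 (q = 7*(-46) = -322)
Z = 1/173 (Z = 1/(495 - 322) = 1/173 ≈ 0.0057803)
326*(Z - 436) = 326*(1/173 - 436) = 326*(-75427/173) = -24589202/173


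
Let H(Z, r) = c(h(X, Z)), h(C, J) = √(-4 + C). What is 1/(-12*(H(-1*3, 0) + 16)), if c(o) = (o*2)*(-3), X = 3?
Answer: -1/219 - I/584 ≈ -0.0045662 - 0.0017123*I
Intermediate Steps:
c(o) = -6*o (c(o) = (2*o)*(-3) = -6*o)
H(Z, r) = -6*I (H(Z, r) = -6*√(-4 + 3) = -6*I)
1/(-12*(H(-1*3, 0) + 16)) = 1/(-12*(-6*I + 16)) = 1/(-12*(16 - 6*I)) = 1/(-192 + 72*I) = (-192 - 72*I)/42048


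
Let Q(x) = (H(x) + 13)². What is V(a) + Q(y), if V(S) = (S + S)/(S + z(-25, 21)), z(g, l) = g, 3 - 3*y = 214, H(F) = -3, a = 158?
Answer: 13616/133 ≈ 102.38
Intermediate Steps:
y = -211/3 (y = 1 - ⅓*214 = 1 - 214/3 = -211/3 ≈ -70.333)
Q(x) = 100 (Q(x) = (-3 + 13)² = 10² = 100)
V(S) = 2*S/(-25 + S) (V(S) = (S + S)/(S - 25) = (2*S)/(-25 + S) = 2*S/(-25 + S))
V(a) + Q(y) = 2*158/(-25 + 158) + 100 = 2*158/133 + 100 = 2*158*(1/133) + 100 = 316/133 + 100 = 13616/133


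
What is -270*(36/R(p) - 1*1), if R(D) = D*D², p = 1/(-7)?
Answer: 3334230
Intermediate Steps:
p = -⅐ ≈ -0.14286
R(D) = D³
-270*(36/R(p) - 1*1) = -270*(36/((-⅐)³) - 1*1) = -270*(36/(-1/343) - 1) = -270*(36*(-343) - 1) = -270*(-12348 - 1) = -270*(-12349) = 3334230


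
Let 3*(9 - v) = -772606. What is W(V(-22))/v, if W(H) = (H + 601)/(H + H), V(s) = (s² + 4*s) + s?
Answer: 2925/577929484 ≈ 5.0612e-6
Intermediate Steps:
V(s) = s² + 5*s
W(H) = (601 + H)/(2*H) (W(H) = (601 + H)/((2*H)) = (601 + H)*(1/(2*H)) = (601 + H)/(2*H))
v = 772633/3 (v = 9 - ⅓*(-772606) = 9 + 772606/3 = 772633/3 ≈ 2.5754e+5)
W(V(-22))/v = ((601 - 22*(5 - 22))/(2*((-22*(5 - 22)))))/(772633/3) = ((601 - 22*(-17))/(2*((-22*(-17)))))*(3/772633) = ((½)*(601 + 374)/374)*(3/772633) = ((½)*(1/374)*975)*(3/772633) = (975/748)*(3/772633) = 2925/577929484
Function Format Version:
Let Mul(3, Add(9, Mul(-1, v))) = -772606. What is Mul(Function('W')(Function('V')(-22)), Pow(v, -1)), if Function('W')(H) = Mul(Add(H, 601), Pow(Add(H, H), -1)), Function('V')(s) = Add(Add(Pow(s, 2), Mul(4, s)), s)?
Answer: Rational(2925, 577929484) ≈ 5.0612e-6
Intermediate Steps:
Function('V')(s) = Add(Pow(s, 2), Mul(5, s))
Function('W')(H) = Mul(Rational(1, 2), Pow(H, -1), Add(601, H)) (Function('W')(H) = Mul(Add(601, H), Pow(Mul(2, H), -1)) = Mul(Add(601, H), Mul(Rational(1, 2), Pow(H, -1))) = Mul(Rational(1, 2), Pow(H, -1), Add(601, H)))
v = Rational(772633, 3) (v = Add(9, Mul(Rational(-1, 3), -772606)) = Add(9, Rational(772606, 3)) = Rational(772633, 3) ≈ 2.5754e+5)
Mul(Function('W')(Function('V')(-22)), Pow(v, -1)) = Mul(Mul(Rational(1, 2), Pow(Mul(-22, Add(5, -22)), -1), Add(601, Mul(-22, Add(5, -22)))), Pow(Rational(772633, 3), -1)) = Mul(Mul(Rational(1, 2), Pow(Mul(-22, -17), -1), Add(601, Mul(-22, -17))), Rational(3, 772633)) = Mul(Mul(Rational(1, 2), Pow(374, -1), Add(601, 374)), Rational(3, 772633)) = Mul(Mul(Rational(1, 2), Rational(1, 374), 975), Rational(3, 772633)) = Mul(Rational(975, 748), Rational(3, 772633)) = Rational(2925, 577929484)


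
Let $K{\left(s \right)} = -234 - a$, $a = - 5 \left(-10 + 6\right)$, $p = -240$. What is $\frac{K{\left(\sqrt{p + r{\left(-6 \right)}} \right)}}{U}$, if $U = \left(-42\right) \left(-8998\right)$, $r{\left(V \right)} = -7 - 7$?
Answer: $- \frac{127}{188958} \approx -0.00067211$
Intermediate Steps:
$a = 20$ ($a = \left(-5\right) \left(-4\right) = 20$)
$r{\left(V \right)} = -14$ ($r{\left(V \right)} = -7 - 7 = -14$)
$K{\left(s \right)} = -254$ ($K{\left(s \right)} = -234 - 20 = -254$)
$U = 377916$
$\frac{K{\left(\sqrt{p + r{\left(-6 \right)}} \right)}}{U} = - \frac{254}{377916} = \left(-254\right) \frac{1}{377916} = - \frac{127}{188958}$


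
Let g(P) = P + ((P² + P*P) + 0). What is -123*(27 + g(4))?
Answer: -7749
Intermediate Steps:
g(P) = P + 2*P² (g(P) = P + ((P² + P²) + 0) = P + (2*P² + 0) = P + 2*P²)
-123*(27 + g(4)) = -123*(27 + 4*(1 + 2*4)) = -123*(27 + 4*(1 + 8)) = -123*(27 + 4*9) = -123*(27 + 36) = -123*63 = -7749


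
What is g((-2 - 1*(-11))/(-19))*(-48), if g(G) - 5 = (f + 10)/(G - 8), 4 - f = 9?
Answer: -34080/161 ≈ -211.68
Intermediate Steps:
f = -5 (f = 4 - 1*9 = 4 - 9 = -5)
g(G) = 5 + 5/(-8 + G) (g(G) = 5 + (-5 + 10)/(G - 8) = 5 + 5/(-8 + G))
g((-2 - 1*(-11))/(-19))*(-48) = (5*(-7 + (-2 - 1*(-11))/(-19))/(-8 + (-2 - 1*(-11))/(-19)))*(-48) = (5*(-7 + (-2 + 11)*(-1/19))/(-8 + (-2 + 11)*(-1/19)))*(-48) = (5*(-7 + 9*(-1/19))/(-8 + 9*(-1/19)))*(-48) = (5*(-7 - 9/19)/(-8 - 9/19))*(-48) = (5*(-142/19)/(-161/19))*(-48) = (5*(-19/161)*(-142/19))*(-48) = (710/161)*(-48) = -34080/161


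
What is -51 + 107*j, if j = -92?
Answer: -9895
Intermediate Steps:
-51 + 107*j = -51 + 107*(-92) = -51 - 9844 = -9895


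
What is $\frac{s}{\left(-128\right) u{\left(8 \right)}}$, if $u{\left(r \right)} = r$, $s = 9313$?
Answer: $- \frac{9313}{1024} \approx -9.0947$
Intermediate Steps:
$\frac{s}{\left(-128\right) u{\left(8 \right)}} = \frac{9313}{\left(-128\right) 8} = \frac{9313}{-1024} = 9313 \left(- \frac{1}{1024}\right) = - \frac{9313}{1024}$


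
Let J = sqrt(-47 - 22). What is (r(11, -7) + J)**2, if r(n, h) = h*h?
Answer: (49 + I*sqrt(69))**2 ≈ 2332.0 + 814.05*I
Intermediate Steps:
r(n, h) = h**2
J = I*sqrt(69) (J = sqrt(-69) = I*sqrt(69) ≈ 8.3066*I)
(r(11, -7) + J)**2 = ((-7)**2 + I*sqrt(69))**2 = (49 + I*sqrt(69))**2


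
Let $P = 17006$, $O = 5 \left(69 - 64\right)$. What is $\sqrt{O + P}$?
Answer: $\sqrt{17031} \approx 130.5$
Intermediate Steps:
$O = 25$ ($O = 5 \cdot 5 = 25$)
$\sqrt{O + P} = \sqrt{25 + 17006} = \sqrt{17031}$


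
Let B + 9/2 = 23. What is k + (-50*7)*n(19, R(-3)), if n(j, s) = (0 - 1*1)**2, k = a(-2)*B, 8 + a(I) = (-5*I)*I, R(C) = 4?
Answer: -868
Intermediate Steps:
B = 37/2 (B = -9/2 + 23 = 37/2 ≈ 18.500)
a(I) = -8 - 5*I**2 (a(I) = -8 + (-5*I)*I = -8 - 5*I**2)
k = -518 (k = (-8 - 5*(-2)**2)*(37/2) = (-8 - 5*4)*(37/2) = (-8 - 20)*(37/2) = -28*37/2 = -518)
n(j, s) = 1 (n(j, s) = (0 - 1)**2 = (-1)**2 = 1)
k + (-50*7)*n(19, R(-3)) = -518 - 50*7*1 = -518 - 350*1 = -518 - 350 = -868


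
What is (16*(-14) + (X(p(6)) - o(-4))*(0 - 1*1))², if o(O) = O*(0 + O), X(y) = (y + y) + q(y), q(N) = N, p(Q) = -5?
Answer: 37249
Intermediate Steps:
X(y) = 3*y (X(y) = (y + y) + y = 2*y + y = 3*y)
o(O) = O² (o(O) = O*O = O²)
(16*(-14) + (X(p(6)) - o(-4))*(0 - 1*1))² = (16*(-14) + (3*(-5) - 1*(-4)²)*(0 - 1*1))² = (-224 + (-15 - 1*16)*(0 - 1))² = (-224 + (-15 - 16)*(-1))² = (-224 - 31*(-1))² = (-224 + 31)² = (-193)² = 37249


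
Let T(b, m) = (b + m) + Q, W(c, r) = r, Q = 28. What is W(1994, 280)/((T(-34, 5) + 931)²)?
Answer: 14/43245 ≈ 0.00032374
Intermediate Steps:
T(b, m) = 28 + b + m (T(b, m) = (b + m) + 28 = 28 + b + m)
W(1994, 280)/((T(-34, 5) + 931)²) = 280/(((28 - 34 + 5) + 931)²) = 280/((-1 + 931)²) = 280/(930²) = 280/864900 = 280*(1/864900) = 14/43245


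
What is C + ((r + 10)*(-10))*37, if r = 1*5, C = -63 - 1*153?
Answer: -5766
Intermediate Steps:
C = -216 (C = -63 - 153 = -216)
r = 5
C + ((r + 10)*(-10))*37 = -216 + ((5 + 10)*(-10))*37 = -216 + (15*(-10))*37 = -216 - 150*37 = -216 - 5550 = -5766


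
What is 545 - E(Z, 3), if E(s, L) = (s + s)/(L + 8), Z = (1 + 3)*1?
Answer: 5987/11 ≈ 544.27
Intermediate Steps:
Z = 4 (Z = 4*1 = 4)
E(s, L) = 2*s/(8 + L) (E(s, L) = (2*s)/(8 + L) = 2*s/(8 + L))
545 - E(Z, 3) = 545 - 2*4/(8 + 3) = 545 - 2*4/11 = 545 - 1*8/11 = 545 - 8/11 = 5987/11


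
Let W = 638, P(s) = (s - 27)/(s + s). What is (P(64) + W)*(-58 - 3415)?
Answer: -283747573/128 ≈ -2.2168e+6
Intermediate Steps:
P(s) = (-27 + s)/(2*s) (P(s) = (-27 + s)/((2*s)) = (-27 + s)*(1/(2*s)) = (-27 + s)/(2*s))
(P(64) + W)*(-58 - 3415) = ((1/2)*(-27 + 64)/64 + 638)*(-58 - 3415) = ((1/2)*(1/64)*37 + 638)*(-3473) = (37/128 + 638)*(-3473) = (81701/128)*(-3473) = -283747573/128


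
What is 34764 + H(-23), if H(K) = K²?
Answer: 35293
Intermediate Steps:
34764 + H(-23) = 34764 + (-23)² = 34764 + 529 = 35293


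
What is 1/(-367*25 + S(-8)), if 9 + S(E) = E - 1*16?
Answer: -1/9208 ≈ -0.00010860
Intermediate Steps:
S(E) = -25 + E (S(E) = -9 + (E - 1*16) = -9 + (E - 16) = -9 + (-16 + E) = -25 + E)
1/(-367*25 + S(-8)) = 1/(-367*25 + (-25 - 8)) = 1/(-9175 - 33) = 1/(-9208) = -1/9208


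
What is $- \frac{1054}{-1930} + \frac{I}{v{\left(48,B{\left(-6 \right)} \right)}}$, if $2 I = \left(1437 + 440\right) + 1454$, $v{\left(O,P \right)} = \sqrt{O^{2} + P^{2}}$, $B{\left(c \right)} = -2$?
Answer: $\frac{527}{965} + \frac{3331 \sqrt{577}}{2308} \approx 35.214$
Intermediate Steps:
$I = \frac{3331}{2}$ ($I = \frac{\left(1437 + 440\right) + 1454}{2} = \frac{1877 + 1454}{2} = \frac{1}{2} \cdot 3331 = \frac{3331}{2} \approx 1665.5$)
$- \frac{1054}{-1930} + \frac{I}{v{\left(48,B{\left(-6 \right)} \right)}} = - \frac{1054}{-1930} + \frac{3331}{2 \sqrt{48^{2} + \left(-2\right)^{2}}} = \left(-1054\right) \left(- \frac{1}{1930}\right) + \frac{3331}{2 \sqrt{2304 + 4}} = \frac{527}{965} + \frac{3331}{2 \sqrt{2308}} = \frac{527}{965} + \frac{3331}{2 \cdot 2 \sqrt{577}} = \frac{527}{965} + \frac{3331 \frac{\sqrt{577}}{1154}}{2} = \frac{527}{965} + \frac{3331 \sqrt{577}}{2308}$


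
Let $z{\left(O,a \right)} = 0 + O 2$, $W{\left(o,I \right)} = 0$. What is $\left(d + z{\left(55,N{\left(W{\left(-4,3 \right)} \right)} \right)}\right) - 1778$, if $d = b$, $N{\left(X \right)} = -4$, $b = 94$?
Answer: $-1574$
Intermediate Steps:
$d = 94$
$z{\left(O,a \right)} = 2 O$ ($z{\left(O,a \right)} = 0 + 2 O = 2 O$)
$\left(d + z{\left(55,N{\left(W{\left(-4,3 \right)} \right)} \right)}\right) - 1778 = \left(94 + 2 \cdot 55\right) - 1778 = \left(94 + 110\right) - 1778 = 204 - 1778 = -1574$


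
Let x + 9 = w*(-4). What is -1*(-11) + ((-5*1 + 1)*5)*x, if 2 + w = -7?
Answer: -529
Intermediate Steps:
w = -9 (w = -2 - 7 = -9)
x = 27 (x = -9 - 9*(-4) = -9 + 36 = 27)
-1*(-11) + ((-5*1 + 1)*5)*x = -1*(-11) + ((-5*1 + 1)*5)*27 = 11 + ((-5 + 1)*5)*27 = 11 - 4*5*27 = 11 - 20*27 = 11 - 540 = -529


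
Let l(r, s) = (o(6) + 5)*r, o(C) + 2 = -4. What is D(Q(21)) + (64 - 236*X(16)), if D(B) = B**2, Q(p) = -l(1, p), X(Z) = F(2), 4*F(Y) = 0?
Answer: 65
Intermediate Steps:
F(Y) = 0 (F(Y) = (1/4)*0 = 0)
X(Z) = 0
o(C) = -6 (o(C) = -2 - 4 = -6)
l(r, s) = -r (l(r, s) = (-6 + 5)*r = -r)
Q(p) = 1 (Q(p) = -(-1) = -1*(-1) = 1)
D(Q(21)) + (64 - 236*X(16)) = 1**2 + (64 - 236*0) = 1 + (64 + 0) = 1 + 64 = 65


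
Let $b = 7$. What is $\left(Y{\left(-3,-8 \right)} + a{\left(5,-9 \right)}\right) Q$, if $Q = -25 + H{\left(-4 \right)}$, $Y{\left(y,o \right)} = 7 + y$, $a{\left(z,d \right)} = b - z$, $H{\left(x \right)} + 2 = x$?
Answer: $-186$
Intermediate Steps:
$H{\left(x \right)} = -2 + x$
$a{\left(z,d \right)} = 7 - z$
$Q = -31$ ($Q = -25 - 6 = -31$)
$\left(Y{\left(-3,-8 \right)} + a{\left(5,-9 \right)}\right) Q = \left(\left(7 - 3\right) + \left(7 - 5\right)\right) \left(-31\right) = \left(4 + \left(7 - 5\right)\right) \left(-31\right) = \left(4 + 2\right) \left(-31\right) = 6 \left(-31\right) = -186$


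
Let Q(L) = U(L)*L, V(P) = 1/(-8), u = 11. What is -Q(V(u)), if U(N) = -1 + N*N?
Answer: -63/512 ≈ -0.12305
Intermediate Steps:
U(N) = -1 + N²
V(P) = -⅛
Q(L) = L*(-1 + L²) (Q(L) = (-1 + L²)*L = L*(-1 + L²))
-Q(V(u)) = -((-⅛)³ - 1*(-⅛)) = -(-1/512 + ⅛) = -1*63/512 = -63/512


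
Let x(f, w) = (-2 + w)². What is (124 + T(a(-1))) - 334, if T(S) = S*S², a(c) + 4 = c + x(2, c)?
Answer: -146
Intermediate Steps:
a(c) = -4 + c + (-2 + c)² (a(c) = -4 + (c + (-2 + c)²) = -4 + c + (-2 + c)²)
T(S) = S³
(124 + T(a(-1))) - 334 = (124 + (-(-3 - 1))³) - 334 = (124 + (-1*(-4))³) - 334 = (124 + 4³) - 334 = (124 + 64) - 334 = 188 - 334 = -146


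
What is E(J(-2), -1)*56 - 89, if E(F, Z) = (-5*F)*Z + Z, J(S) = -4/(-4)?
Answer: 135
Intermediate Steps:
J(S) = 1 (J(S) = -4*(-1/4) = 1)
E(F, Z) = Z - 5*F*Z (E(F, Z) = -5*F*Z + Z = Z - 5*F*Z)
E(J(-2), -1)*56 - 89 = -(1 - 5*1)*56 - 89 = -(1 - 5)*56 - 89 = -1*(-4)*56 - 89 = 4*56 - 89 = 224 - 89 = 135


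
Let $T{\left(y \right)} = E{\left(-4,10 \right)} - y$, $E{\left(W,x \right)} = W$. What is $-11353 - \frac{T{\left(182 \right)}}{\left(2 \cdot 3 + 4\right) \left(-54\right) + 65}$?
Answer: $- \frac{5392861}{475} \approx -11353.0$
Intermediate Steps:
$T{\left(y \right)} = -4 - y$
$-11353 - \frac{T{\left(182 \right)}}{\left(2 \cdot 3 + 4\right) \left(-54\right) + 65} = -11353 - \frac{-4 - 182}{\left(2 \cdot 3 + 4\right) \left(-54\right) + 65} = -11353 - \frac{-4 - 182}{\left(6 + 4\right) \left(-54\right) + 65} = -11353 - - \frac{186}{10 \left(-54\right) + 65} = -11353 - - \frac{186}{-540 + 65} = -11353 - - \frac{186}{-475} = -11353 - \left(-186\right) \left(- \frac{1}{475}\right) = -11353 - \frac{186}{475} = - \frac{5392861}{475}$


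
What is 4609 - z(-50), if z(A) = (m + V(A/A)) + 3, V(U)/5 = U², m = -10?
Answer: 4611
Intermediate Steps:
V(U) = 5*U²
z(A) = -2 (z(A) = (-10 + 5*(A/A)²) + 3 = (-10 + 5*1²) + 3 = (-10 + 5*1) + 3 = (-10 + 5) + 3 = -5 + 3 = -2)
4609 - z(-50) = 4609 - 1*(-2) = 4609 + 2 = 4611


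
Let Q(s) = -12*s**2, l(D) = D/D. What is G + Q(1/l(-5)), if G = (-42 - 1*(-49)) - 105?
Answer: -110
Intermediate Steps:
l(D) = 1
G = -98 (G = (-42 + 49) - 105 = 7 - 105 = -98)
G + Q(1/l(-5)) = -98 - 12*(1/1)**2 = -98 - 12*1**2 = -98 - 12*1 = -98 - 12 = -110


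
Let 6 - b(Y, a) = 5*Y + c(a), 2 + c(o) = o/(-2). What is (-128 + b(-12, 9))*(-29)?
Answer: 3219/2 ≈ 1609.5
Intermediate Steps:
c(o) = -2 - o/2 (c(o) = -2 + o/(-2) = -2 + o*(-1/2) = -2 - o/2)
b(Y, a) = 8 + a/2 - 5*Y (b(Y, a) = 6 - (5*Y + (-2 - a/2)) = 6 - (-2 + 5*Y - a/2) = 6 + (2 + a/2 - 5*Y) = 8 + a/2 - 5*Y)
(-128 + b(-12, 9))*(-29) = (-128 + (8 + (1/2)*9 - 5*(-12)))*(-29) = (-128 + (8 + 9/2 + 60))*(-29) = (-128 + 145/2)*(-29) = -111/2*(-29) = 3219/2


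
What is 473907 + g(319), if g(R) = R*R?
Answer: 575668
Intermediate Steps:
g(R) = R²
473907 + g(319) = 473907 + 319² = 473907 + 101761 = 575668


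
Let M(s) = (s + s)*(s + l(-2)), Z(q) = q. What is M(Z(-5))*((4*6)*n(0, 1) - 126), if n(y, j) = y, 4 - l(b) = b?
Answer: 1260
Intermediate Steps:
l(b) = 4 - b
M(s) = 2*s*(6 + s) (M(s) = (s + s)*(s + (4 - 1*(-2))) = (2*s)*(s + (4 + 2)) = (2*s)*(s + 6) = (2*s)*(6 + s) = 2*s*(6 + s))
M(Z(-5))*((4*6)*n(0, 1) - 126) = (2*(-5)*(6 - 5))*((4*6)*0 - 126) = (2*(-5)*1)*(24*0 - 126) = -10*(0 - 126) = -10*(-126) = 1260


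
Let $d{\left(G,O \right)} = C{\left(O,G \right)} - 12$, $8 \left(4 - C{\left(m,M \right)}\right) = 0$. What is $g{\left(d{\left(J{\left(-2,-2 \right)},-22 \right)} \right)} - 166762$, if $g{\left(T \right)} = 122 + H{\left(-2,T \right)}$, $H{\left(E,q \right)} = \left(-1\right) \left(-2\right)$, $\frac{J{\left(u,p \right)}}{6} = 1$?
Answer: $-166638$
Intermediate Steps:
$J{\left(u,p \right)} = 6$ ($J{\left(u,p \right)} = 6 \cdot 1 = 6$)
$C{\left(m,M \right)} = 4$ ($C{\left(m,M \right)} = 4 - 0 = 4 + 0 = 4$)
$H{\left(E,q \right)} = 2$
$d{\left(G,O \right)} = -8$ ($d{\left(G,O \right)} = 4 - 12 = -8$)
$g{\left(T \right)} = 124$ ($g{\left(T \right)} = 122 + 2 = 124$)
$g{\left(d{\left(J{\left(-2,-2 \right)},-22 \right)} \right)} - 166762 = 124 - 166762 = -166638$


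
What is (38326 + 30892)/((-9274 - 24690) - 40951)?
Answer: -69218/74915 ≈ -0.92395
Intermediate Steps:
(38326 + 30892)/((-9274 - 24690) - 40951) = 69218/(-33964 - 40951) = 69218/(-74915) = 69218*(-1/74915) = -69218/74915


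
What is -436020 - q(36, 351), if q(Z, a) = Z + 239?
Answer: -436295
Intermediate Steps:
q(Z, a) = 239 + Z
-436020 - q(36, 351) = -436020 - (239 + 36) = -436020 - 1*275 = -436020 - 275 = -436295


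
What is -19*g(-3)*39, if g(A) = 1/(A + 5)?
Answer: -741/2 ≈ -370.50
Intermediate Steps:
g(A) = 1/(5 + A)
-19*g(-3)*39 = -19/(5 - 3)*39 = -19/2*39 = -741/2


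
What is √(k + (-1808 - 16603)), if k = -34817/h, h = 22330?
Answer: I*√9181034141510/22330 ≈ 135.69*I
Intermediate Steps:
k = -34817/22330 ≈ -1.5592
√(k + (-1808 - 16603)) = √(-34817/22330 + (-1808 - 16603)) = √(-34817/22330 - 18411) = √(-411152447/22330) = I*√9181034141510/22330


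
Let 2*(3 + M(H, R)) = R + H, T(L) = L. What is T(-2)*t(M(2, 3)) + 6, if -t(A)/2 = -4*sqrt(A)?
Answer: 6 - 8*I*sqrt(2) ≈ 6.0 - 11.314*I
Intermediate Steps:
M(H, R) = -3 + H/2 + R/2 (M(H, R) = -3 + (R + H)/2 = -3 + (H + R)/2 = -3 + (H/2 + R/2) = -3 + H/2 + R/2)
t(A) = 8*sqrt(A) (t(A) = -(-8)*sqrt(A) = 8*sqrt(A))
T(-2)*t(M(2, 3)) + 6 = -16*sqrt(-3 + (1/2)*2 + (1/2)*3) + 6 = -16*sqrt(-3 + 1 + 3/2) + 6 = -16*sqrt(-1/2) + 6 = -16*I*sqrt(2)/2 + 6 = -8*I*sqrt(2) + 6 = 6 - 8*I*sqrt(2)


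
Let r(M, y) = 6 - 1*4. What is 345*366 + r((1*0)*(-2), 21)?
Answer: 126272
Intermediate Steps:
r(M, y) = 2 (r(M, y) = 6 - 4 = 2)
345*366 + r((1*0)*(-2), 21) = 345*366 + 2 = 126270 + 2 = 126272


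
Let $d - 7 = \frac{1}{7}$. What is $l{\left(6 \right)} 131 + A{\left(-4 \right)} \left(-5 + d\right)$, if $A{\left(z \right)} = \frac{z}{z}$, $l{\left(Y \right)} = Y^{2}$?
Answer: $\frac{33027}{7} \approx 4718.1$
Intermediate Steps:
$A{\left(z \right)} = 1$
$d = \frac{50}{7}$ ($d = 7 + \frac{1}{7} = \frac{50}{7} \approx 7.1429$)
$l{\left(6 \right)} 131 + A{\left(-4 \right)} \left(-5 + d\right) = 6^{2} \cdot 131 + 1 \left(-5 + \frac{50}{7}\right) = 36 \cdot 131 + 1 \cdot \frac{15}{7} = 4716 + \frac{15}{7} = \frac{33027}{7}$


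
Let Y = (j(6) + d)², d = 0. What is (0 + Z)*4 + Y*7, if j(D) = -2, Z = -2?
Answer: 20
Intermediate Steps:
Y = 4 (Y = (-2 + 0)² = (-2)² = 4)
(0 + Z)*4 + Y*7 = (0 - 2)*4 + 4*7 = -2*4 + 28 = -8 + 28 = 20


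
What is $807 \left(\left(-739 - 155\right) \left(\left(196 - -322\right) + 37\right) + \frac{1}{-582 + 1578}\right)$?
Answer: $- \frac{132935850811}{332} \approx -4.0041 \cdot 10^{8}$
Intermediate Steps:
$807 \left(\left(-739 - 155\right) \left(\left(196 - -322\right) + 37\right) + \frac{1}{-582 + 1578}\right) = 807 \left(- 894 \left(\left(196 + 322\right) + 37\right) + \frac{1}{996}\right) = 807 \left(- 894 \left(518 + 37\right) + \frac{1}{996}\right) = 807 \left(\left(-894\right) 555 + \frac{1}{996}\right) = 807 \left(-496170 + \frac{1}{996}\right) = 807 \left(- \frac{494185319}{996}\right) = - \frac{132935850811}{332}$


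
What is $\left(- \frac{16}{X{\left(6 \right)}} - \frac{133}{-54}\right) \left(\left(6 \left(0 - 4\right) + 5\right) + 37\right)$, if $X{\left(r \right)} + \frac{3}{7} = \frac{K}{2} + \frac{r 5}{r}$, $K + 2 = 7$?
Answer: $\frac{119}{33} \approx 3.6061$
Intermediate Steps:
$K = 5$ ($K = -2 + 7 = 5$)
$X{\left(r \right)} = \frac{99}{14}$ ($X{\left(r \right)} = - \frac{3}{7} + \left(\frac{5}{2} + \frac{r 5}{r}\right) = - \frac{3}{7} + \left(5 \cdot \frac{1}{2} + \frac{5 r}{r}\right) = - \frac{3}{7} + \left(\frac{5}{2} + 5\right) = - \frac{3}{7} + \frac{15}{2} = \frac{99}{14}$)
$\left(- \frac{16}{X{\left(6 \right)}} - \frac{133}{-54}\right) \left(\left(6 \left(0 - 4\right) + 5\right) + 37\right) = \left(- \frac{16}{\frac{99}{14}} - \frac{133}{-54}\right) \left(\left(6 \left(0 - 4\right) + 5\right) + 37\right) = \left(\left(-16\right) \frac{14}{99} - - \frac{133}{54}\right) \left(\left(6 \left(-4\right) + 5\right) + 37\right) = \left(- \frac{224}{99} + \frac{133}{54}\right) \left(\left(-24 + 5\right) + 37\right) = \frac{119 \left(-19 + 37\right)}{594} = \frac{119}{594} \cdot 18 = \frac{119}{33}$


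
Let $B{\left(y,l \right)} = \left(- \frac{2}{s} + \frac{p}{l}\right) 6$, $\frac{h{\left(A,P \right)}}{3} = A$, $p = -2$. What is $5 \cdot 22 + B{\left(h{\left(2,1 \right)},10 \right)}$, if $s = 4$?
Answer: $\frac{529}{5} \approx 105.8$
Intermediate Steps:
$h{\left(A,P \right)} = 3 A$
$B{\left(y,l \right)} = -3 - \frac{12}{l}$ ($B{\left(y,l \right)} = \left(- \frac{2}{4} - \frac{2}{l}\right) 6 = \left(\left(-2\right) \frac{1}{4} - \frac{2}{l}\right) 6 = \left(- \frac{1}{2} - \frac{2}{l}\right) 6 = -3 - \frac{12}{l}$)
$5 \cdot 22 + B{\left(h{\left(2,1 \right)},10 \right)} = 5 \cdot 22 - \left(3 + \frac{12}{10}\right) = 110 - \frac{21}{5} = \frac{529}{5}$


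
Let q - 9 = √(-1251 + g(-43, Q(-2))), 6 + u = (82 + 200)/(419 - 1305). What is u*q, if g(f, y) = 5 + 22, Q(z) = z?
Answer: -25191/443 - 16794*I*√34/443 ≈ -56.865 - 221.05*I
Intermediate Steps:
g(f, y) = 27
u = -2799/443 (u = -6 + (82 + 200)/(419 - 1305) = -6 + 282/(-886) = -6 + 282*(-1/886) = -6 - 141/443 = -2799/443 ≈ -6.3183)
q = 9 + 6*I*√34 (q = 9 + √(-1251 + 27) = 9 + √(-1224) = 9 + 6*I*√34 ≈ 9.0 + 34.986*I)
u*q = -2799*(9 + 6*I*√34)/443 = -25191/443 - 16794*I*√34/443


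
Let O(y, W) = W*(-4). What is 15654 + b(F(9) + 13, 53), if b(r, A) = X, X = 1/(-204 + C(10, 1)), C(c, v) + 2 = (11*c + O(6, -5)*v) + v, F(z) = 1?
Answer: 1174049/75 ≈ 15654.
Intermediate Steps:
O(y, W) = -4*W
C(c, v) = -2 + 11*c + 21*v (C(c, v) = -2 + ((11*c + (-4*(-5))*v) + v) = -2 + ((11*c + 20*v) + v) = -2 + (11*c + 21*v) = -2 + 11*c + 21*v)
X = -1/75 (X = 1/(-204 + (-2 + 11*10 + 21*1)) = 1/(-204 + (-2 + 110 + 21)) = 1/(-204 + 129) = 1/(-75) = -1/75 ≈ -0.013333)
b(r, A) = -1/75
15654 + b(F(9) + 13, 53) = 15654 - 1/75 = 1174049/75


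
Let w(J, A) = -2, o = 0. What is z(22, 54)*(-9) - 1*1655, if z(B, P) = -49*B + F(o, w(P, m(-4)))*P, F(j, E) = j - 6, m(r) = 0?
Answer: 10963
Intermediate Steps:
F(j, E) = -6 + j
z(B, P) = -49*B - 6*P (z(B, P) = -49*B + (-6 + 0)*P = -49*B - 6*P)
z(22, 54)*(-9) - 1*1655 = (-49*22 - 6*54)*(-9) - 1*1655 = (-1078 - 324)*(-9) - 1655 = -1402*(-9) - 1655 = 12618 - 1655 = 10963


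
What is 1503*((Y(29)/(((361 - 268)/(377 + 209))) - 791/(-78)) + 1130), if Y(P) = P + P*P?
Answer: 8022102681/806 ≈ 9.9530e+6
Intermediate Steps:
Y(P) = P + P**2
1503*((Y(29)/(((361 - 268)/(377 + 209))) - 791/(-78)) + 1130) = 1503*(((29*(1 + 29))/(((361 - 268)/(377 + 209))) - 791/(-78)) + 1130) = 1503*(((29*30)/((93/586)) - 791*(-1/78)) + 1130) = 1503*((870/((93*(1/586))) + 791/78) + 1130) = 1503*((870/(93/586) + 791/78) + 1130) = 1503*((870*(586/93) + 791/78) + 1130) = 1503*((169940/31 + 791/78) + 1130) = 1503*(13279841/2418 + 1130) = 1503*(16012181/2418) = 8022102681/806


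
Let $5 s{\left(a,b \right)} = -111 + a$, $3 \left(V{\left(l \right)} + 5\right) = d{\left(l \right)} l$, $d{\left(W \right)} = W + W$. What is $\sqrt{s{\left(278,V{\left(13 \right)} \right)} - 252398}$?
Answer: $\frac{i \sqrt{6309115}}{5} \approx 502.36 i$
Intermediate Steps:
$d{\left(W \right)} = 2 W$
$V{\left(l \right)} = -5 + \frac{2 l^{2}}{3}$ ($V{\left(l \right)} = -5 + \frac{2 l l}{3} = -5 + \frac{2 l^{2}}{3}$)
$s{\left(a,b \right)} = - \frac{111}{5} + \frac{a}{5}$ ($s{\left(a,b \right)} = \frac{-111 + a}{5} = - \frac{111}{5} + \frac{a}{5}$)
$\sqrt{s{\left(278,V{\left(13 \right)} \right)} - 252398} = \sqrt{\left(- \frac{111}{5} + \frac{1}{5} \cdot 278\right) - 252398} = \sqrt{\left(- \frac{111}{5} + \frac{278}{5}\right) - 252398} = \sqrt{\frac{167}{5} - 252398} = \sqrt{- \frac{1261823}{5}} = \frac{i \sqrt{6309115}}{5}$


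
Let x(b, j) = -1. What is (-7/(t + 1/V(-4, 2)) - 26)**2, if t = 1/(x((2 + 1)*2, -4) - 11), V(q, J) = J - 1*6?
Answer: 25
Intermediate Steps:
V(q, J) = -6 + J (V(q, J) = J - 6 = -6 + J)
t = -1/12 (t = 1/(-1 - 11) = 1/(-12) = -1/12 ≈ -0.083333)
(-7/(t + 1/V(-4, 2)) - 26)**2 = (-7/(-1/12 + 1/(-6 + 2)) - 26)**2 = (-7/(-1/12 + 1/(-4)) - 26)**2 = (-7/(-1/12 - 1/4) - 26)**2 = (-7/(-1/3) - 26)**2 = (-3*(-7) - 26)**2 = (21 - 26)**2 = (-5)**2 = 25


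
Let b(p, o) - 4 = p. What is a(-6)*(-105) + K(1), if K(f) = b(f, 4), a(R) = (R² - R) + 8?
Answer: -5245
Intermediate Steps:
a(R) = 8 + R² - R
b(p, o) = 4 + p
K(f) = 4 + f
a(-6)*(-105) + K(1) = (8 + (-6)² - 1*(-6))*(-105) + (4 + 1) = (8 + 36 + 6)*(-105) + 5 = 50*(-105) + 5 = -5250 + 5 = -5245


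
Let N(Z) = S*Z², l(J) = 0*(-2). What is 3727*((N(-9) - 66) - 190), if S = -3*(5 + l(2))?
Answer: -5482417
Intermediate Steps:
l(J) = 0
S = -15 (S = -3*(5 + 0) = -3*5 = -15)
N(Z) = -15*Z²
3727*((N(-9) - 66) - 190) = 3727*((-15*(-9)² - 66) - 190) = 3727*((-15*81 - 66) - 190) = 3727*((-1215 - 66) - 190) = 3727*(-1281 - 190) = 3727*(-1471) = -5482417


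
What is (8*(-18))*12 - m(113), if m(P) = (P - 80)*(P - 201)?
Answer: 1176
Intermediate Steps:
m(P) = (-201 + P)*(-80 + P) (m(P) = (-80 + P)*(-201 + P) = (-201 + P)*(-80 + P))
(8*(-18))*12 - m(113) = (8*(-18))*12 - (16080 + 113² - 281*113) = -144*12 - (16080 + 12769 - 31753) = -1728 - 1*(-2904) = -1728 + 2904 = 1176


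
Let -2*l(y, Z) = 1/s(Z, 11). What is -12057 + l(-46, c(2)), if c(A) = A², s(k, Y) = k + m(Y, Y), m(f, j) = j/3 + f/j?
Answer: -626967/52 ≈ -12057.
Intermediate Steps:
m(f, j) = j/3 + f/j (m(f, j) = j*(⅓) + f/j = j/3 + f/j)
s(k, Y) = 1 + k + Y/3 (s(k, Y) = k + (Y/3 + Y/Y) = k + (Y/3 + 1) = k + (1 + Y/3) = 1 + k + Y/3)
l(y, Z) = -1/(2*(14/3 + Z)) (l(y, Z) = -1/(2*(1 + Z + (⅓)*11)) = -1/(2*(1 + Z + 11/3)) = -1/(2*(14/3 + Z)))
-12057 + l(-46, c(2)) = -12057 - 3/(28 + 6*2²) = -12057 - 3/(28 + 6*4) = -12057 - 3/(28 + 24) = -12057 - 3/52 = -626967/52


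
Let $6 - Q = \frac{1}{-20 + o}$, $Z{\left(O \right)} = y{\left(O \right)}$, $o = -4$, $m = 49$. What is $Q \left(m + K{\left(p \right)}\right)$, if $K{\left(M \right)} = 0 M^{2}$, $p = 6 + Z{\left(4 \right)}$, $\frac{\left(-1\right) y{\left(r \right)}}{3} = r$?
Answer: $\frac{7105}{24} \approx 296.04$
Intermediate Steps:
$y{\left(r \right)} = - 3 r$
$Z{\left(O \right)} = - 3 O$
$Q = \frac{145}{24}$ ($Q = 6 - \frac{1}{-20 - 4} = 6 - \frac{1}{-24} = 6 - - \frac{1}{24} = 6 + \frac{1}{24} = \frac{145}{24} \approx 6.0417$)
$p = -6$ ($p = 6 - 12 = -6$)
$K{\left(M \right)} = 0$
$Q \left(m + K{\left(p \right)}\right) = \frac{145 \left(49 + 0\right)}{24} = \frac{145}{24} \cdot 49 = \frac{7105}{24}$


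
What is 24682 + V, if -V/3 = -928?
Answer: 27466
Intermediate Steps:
V = 2784 (V = -3*(-928) = 2784)
24682 + V = 24682 + 2784 = 27466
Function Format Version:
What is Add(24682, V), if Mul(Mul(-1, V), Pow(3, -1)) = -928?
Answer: 27466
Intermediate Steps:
V = 2784 (V = Mul(-3, -928) = 2784)
Add(24682, V) = Add(24682, 2784) = 27466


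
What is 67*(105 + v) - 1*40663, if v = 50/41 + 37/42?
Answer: -57665077/1722 ≈ -33487.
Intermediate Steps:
v = 3617/1722 (v = 50*(1/41) + 37*(1/42) = 50/41 + 37/42 = 3617/1722 ≈ 2.1005)
67*(105 + v) - 1*40663 = 67*(105 + 3617/1722) - 1*40663 = 67*(184427/1722) - 40663 = 12356609/1722 - 40663 = -57665077/1722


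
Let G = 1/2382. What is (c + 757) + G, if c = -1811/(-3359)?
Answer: 6061178627/8001138 ≈ 757.54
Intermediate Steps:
G = 1/2382 ≈ 0.00041982
c = 1811/3359 (c = -1811*(-1/3359) = 1811/3359 ≈ 0.53915)
(c + 757) + G = (1811/3359 + 757) + 1/2382 = 2544574/3359 + 1/2382 = 6061178627/8001138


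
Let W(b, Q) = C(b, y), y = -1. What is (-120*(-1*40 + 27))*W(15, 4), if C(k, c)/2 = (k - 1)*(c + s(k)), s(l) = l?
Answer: 611520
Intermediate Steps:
C(k, c) = 2*(-1 + k)*(c + k) (C(k, c) = 2*((k - 1)*(c + k)) = 2*((-1 + k)*(c + k)) = 2*(-1 + k)*(c + k))
W(b, Q) = 2 - 4*b + 2*b**2 (W(b, Q) = -2*(-1) - 2*b + 2*b**2 + 2*(-1)*b = 2 - 2*b + 2*b**2 - 2*b = 2 - 4*b + 2*b**2)
(-120*(-1*40 + 27))*W(15, 4) = (-120*(-1*40 + 27))*(2 - 4*15 + 2*15**2) = (-120*(-40 + 27))*(2 - 60 + 2*225) = (-120*(-13))*(2 - 60 + 450) = 1560*392 = 611520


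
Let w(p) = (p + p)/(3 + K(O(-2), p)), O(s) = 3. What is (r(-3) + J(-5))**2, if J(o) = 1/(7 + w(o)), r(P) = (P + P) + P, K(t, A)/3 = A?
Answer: 173889/2209 ≈ 78.718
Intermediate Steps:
K(t, A) = 3*A
r(P) = 3*P (r(P) = 2*P + P = 3*P)
w(p) = 2*p/(3 + 3*p) (w(p) = (p + p)/(3 + 3*p) = (2*p)/(3 + 3*p) = 2*p/(3 + 3*p))
J(o) = 1/(7 + 2*o/(3*(1 + o)))
(r(-3) + J(-5))**2 = (3*(-3) + 3*(1 - 5)/(21 + 23*(-5)))**2 = (-9 + 3*(-4)/(21 - 115))**2 = (-9 + 3*(-4)/(-94))**2 = (-9 + 3*(-1/94)*(-4))**2 = (-9 + 6/47)**2 = (-417/47)**2 = 173889/2209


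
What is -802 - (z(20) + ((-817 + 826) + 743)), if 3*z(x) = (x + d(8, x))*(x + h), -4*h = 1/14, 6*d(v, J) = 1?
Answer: -567277/336 ≈ -1688.3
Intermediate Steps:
d(v, J) = ⅙ (d(v, J) = (⅙)*1 = ⅙)
h = -1/56 (h = -¼/14 = -¼*1/14 = -1/56 ≈ -0.017857)
z(x) = (-1/56 + x)*(⅙ + x)/3 (z(x) = ((x + ⅙)*(x - 1/56))/3 = ((⅙ + x)*(-1/56 + x))/3 = ((-1/56 + x)*(⅙ + x))/3 = (-1/56 + x)*(⅙ + x)/3)
-802 - (z(20) + ((-817 + 826) + 743)) = -802 - ((-1/1008 + (⅓)*20² + (25/504)*20) + ((-817 + 826) + 743)) = -802 - ((-1/1008 + (⅓)*400 + 125/126) + (9 + 743)) = -802 - ((-1/1008 + 400/3 + 125/126) + 752) = -802 - (45133/336 + 752) = -802 - 1*297805/336 = -802 - 297805/336 = -567277/336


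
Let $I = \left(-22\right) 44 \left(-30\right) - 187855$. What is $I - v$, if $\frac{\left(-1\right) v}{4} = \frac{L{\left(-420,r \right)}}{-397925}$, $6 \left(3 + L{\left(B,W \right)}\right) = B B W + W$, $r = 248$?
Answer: $- \frac{37935374297}{238755} \approx -1.5889 \cdot 10^{5}$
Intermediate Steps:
$L{\left(B,W \right)} = -3 + \frac{W}{6} + \frac{W B^{2}}{6}$ ($L{\left(B,W \right)} = -3 + \frac{B B W + W}{6} = -3 + \frac{B^{2} W + W}{6} = -3 + \frac{W B^{2} + W}{6} = -3 + \frac{W + W B^{2}}{6} = -3 + \left(\frac{W}{6} + \frac{W B^{2}}{6}\right) = -3 + \frac{W}{6} + \frac{W B^{2}}{6}$)
$I = -158815$ ($I = \left(-968\right) \left(-30\right) - 187855 = 29040 - 187855 = -158815$)
$v = \frac{17498972}{238755}$ ($v = - 4 \frac{-3 + \frac{1}{6} \cdot 248 + \frac{1}{6} \cdot 248 \left(-420\right)^{2}}{-397925} = - 4 \left(-3 + \frac{124}{3} + \frac{1}{6} \cdot 248 \cdot 176400\right) \left(- \frac{1}{397925}\right) = - 4 \left(-3 + \frac{124}{3} + 7291200\right) \left(- \frac{1}{397925}\right) = - 4 \cdot \frac{21873715}{3} \left(- \frac{1}{397925}\right) = \left(-4\right) \left(- \frac{4374743}{238755}\right) = \frac{17498972}{238755} \approx 73.293$)
$I - v = -158815 - \frac{17498972}{238755} = - \frac{37935374297}{238755}$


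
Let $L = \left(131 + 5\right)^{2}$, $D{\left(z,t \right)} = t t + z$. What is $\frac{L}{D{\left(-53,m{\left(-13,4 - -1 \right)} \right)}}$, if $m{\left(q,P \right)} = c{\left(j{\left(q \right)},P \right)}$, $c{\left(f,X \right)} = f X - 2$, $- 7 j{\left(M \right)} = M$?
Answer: $226576$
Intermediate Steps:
$j{\left(M \right)} = - \frac{M}{7}$
$c{\left(f,X \right)} = -2 + X f$ ($c{\left(f,X \right)} = X f - 2 = -2 + X f$)
$m{\left(q,P \right)} = -2 - \frac{P q}{7}$ ($m{\left(q,P \right)} = -2 + P \left(- \frac{q}{7}\right) = -2 - \frac{P q}{7}$)
$D{\left(z,t \right)} = z + t^{2}$ ($D{\left(z,t \right)} = t^{2} + z = z + t^{2}$)
$L = 18496$ ($L = 136^{2} = 18496$)
$\frac{L}{D{\left(-53,m{\left(-13,4 - -1 \right)} \right)}} = \frac{18496}{-53 + \left(-2 - \frac{1}{7} \left(4 - -1\right) \left(-13\right)\right)^{2}} = \frac{18496}{-53 + \left(-2 - \frac{1}{7} \left(4 + 1\right) \left(-13\right)\right)^{2}} = \frac{18496}{-53 + \left(-2 - \frac{5}{7} \left(-13\right)\right)^{2}} = \frac{18496}{-53 + \left(-2 + \frac{65}{7}\right)^{2}} = \frac{18496}{-53 + \left(\frac{51}{7}\right)^{2}} = \frac{18496}{-53 + \frac{2601}{49}} = \frac{18496}{\frac{4}{49}} = 18496 \cdot \frac{49}{4} = 226576$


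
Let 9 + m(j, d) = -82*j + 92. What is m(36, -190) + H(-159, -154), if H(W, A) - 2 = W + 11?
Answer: -3015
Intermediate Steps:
H(W, A) = 13 + W (H(W, A) = 2 + (W + 11) = 2 + (11 + W) = 13 + W)
m(j, d) = 83 - 82*j (m(j, d) = -9 + (-82*j + 92) = -9 + (92 - 82*j) = 83 - 82*j)
m(36, -190) + H(-159, -154) = (83 - 82*36) + (13 - 159) = (83 - 2952) - 146 = -2869 - 146 = -3015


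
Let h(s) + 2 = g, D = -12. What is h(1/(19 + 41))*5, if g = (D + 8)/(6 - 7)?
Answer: 10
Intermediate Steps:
g = 4 (g = (-12 + 8)/(6 - 7) = -4/(-1) = -4*(-1) = 4)
h(s) = 2 (h(s) = -2 + 4 = 2)
h(1/(19 + 41))*5 = 2*5 = 10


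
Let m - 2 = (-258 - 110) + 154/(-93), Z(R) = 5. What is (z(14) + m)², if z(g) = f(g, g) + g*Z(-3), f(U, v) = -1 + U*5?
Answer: 452200225/8649 ≈ 52284.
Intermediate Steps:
f(U, v) = -1 + 5*U
z(g) = -1 + 10*g (z(g) = (-1 + 5*g) + g*5 = (-1 + 5*g) + 5*g = -1 + 10*g)
m = -34192/93 (m = 2 + ((-258 - 110) + 154/(-93)) = 2 + (-368 + 154*(-1/93)) = 2 + (-368 - 154/93) = 2 - 34378/93 = -34192/93 ≈ -367.66)
(z(14) + m)² = ((-1 + 10*14) - 34192/93)² = ((-1 + 140) - 34192/93)² = (139 - 34192/93)² = (-21265/93)² = 452200225/8649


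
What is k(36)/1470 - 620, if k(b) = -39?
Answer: -303813/490 ≈ -620.03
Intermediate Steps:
k(36)/1470 - 620 = -39/1470 - 620 = (1/1470)*(-39) - 620 = -13/490 - 620 = -303813/490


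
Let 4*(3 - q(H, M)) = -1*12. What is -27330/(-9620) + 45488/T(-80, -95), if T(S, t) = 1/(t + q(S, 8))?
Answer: -3894588851/962 ≈ -4.0484e+6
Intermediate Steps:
q(H, M) = 6 (q(H, M) = 3 - (-1)*12/4 = 3 - 1/4*(-12) = 3 + 3 = 6)
T(S, t) = 1/(6 + t) (T(S, t) = 1/(t + 6) = 1/(6 + t))
-27330/(-9620) + 45488/T(-80, -95) = -27330/(-9620) + 45488/(1/(6 - 95)) = -27330*(-1/9620) + 45488/(1/(-89)) = 2733/962 + 45488/(-1/89) = 2733/962 + 45488*(-89) = 2733/962 - 4048432 = -3894588851/962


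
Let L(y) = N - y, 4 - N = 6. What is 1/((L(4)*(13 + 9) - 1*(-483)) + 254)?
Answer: 1/605 ≈ 0.0016529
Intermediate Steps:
N = -2 (N = 4 - 1*6 = 4 - 6 = -2)
L(y) = -2 - y
1/((L(4)*(13 + 9) - 1*(-483)) + 254) = 1/(((-2 - 1*4)*(13 + 9) - 1*(-483)) + 254) = 1/(((-2 - 4)*22 + 483) + 254) = 1/((-6*22 + 483) + 254) = 1/((-132 + 483) + 254) = 1/(351 + 254) = 1/605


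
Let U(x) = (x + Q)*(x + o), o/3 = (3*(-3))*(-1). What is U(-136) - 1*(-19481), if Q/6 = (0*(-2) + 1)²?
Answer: 33651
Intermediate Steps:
o = 27 (o = 3*((3*(-3))*(-1)) = 3*(-9*(-1)) = 3*9 = 27)
Q = 6 (Q = 6*(0*(-2) + 1)² = 6*(0 + 1)² = 6*1² = 6*1 = 6)
U(x) = (6 + x)*(27 + x) (U(x) = (x + 6)*(x + 27) = (6 + x)*(27 + x))
U(-136) - 1*(-19481) = (162 + (-136)² + 33*(-136)) - 1*(-19481) = (162 + 18496 - 4488) + 19481 = 14170 + 19481 = 33651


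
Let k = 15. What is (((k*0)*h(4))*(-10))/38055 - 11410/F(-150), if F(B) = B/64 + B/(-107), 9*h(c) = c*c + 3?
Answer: 7813568/645 ≈ 12114.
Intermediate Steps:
h(c) = 1/3 + c**2/9 (h(c) = (c*c + 3)/9 = (c**2 + 3)/9 = (3 + c**2)/9 = 1/3 + c**2/9)
F(B) = 43*B/6848 (F(B) = B*(1/64) + B*(-1/107) = B/64 - B/107 = 43*B/6848)
(((k*0)*h(4))*(-10))/38055 - 11410/F(-150) = (((15*0)*(1/3 + (1/9)*4**2))*(-10))/38055 - 11410/((43/6848)*(-150)) = ((0*(1/3 + (1/9)*16))*(-10))*(1/38055) - 11410/(-3225/3424) = ((0*(1/3 + 16/9))*(-10))*(1/38055) - 11410*(-3424/3225) = ((0*(19/9))*(-10))*(1/38055) + 7813568/645 = (0*(-10))*(1/38055) + 7813568/645 = 0*(1/38055) + 7813568/645 = 0 + 7813568/645 = 7813568/645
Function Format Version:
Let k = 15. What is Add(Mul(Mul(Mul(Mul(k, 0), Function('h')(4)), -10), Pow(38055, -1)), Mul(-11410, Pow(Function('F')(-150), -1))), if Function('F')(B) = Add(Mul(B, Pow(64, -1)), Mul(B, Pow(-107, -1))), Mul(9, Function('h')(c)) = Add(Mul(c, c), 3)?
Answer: Rational(7813568, 645) ≈ 12114.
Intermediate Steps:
Function('h')(c) = Add(Rational(1, 3), Mul(Rational(1, 9), Pow(c, 2))) (Function('h')(c) = Mul(Rational(1, 9), Add(Mul(c, c), 3)) = Mul(Rational(1, 9), Add(Pow(c, 2), 3)) = Mul(Rational(1, 9), Add(3, Pow(c, 2))) = Add(Rational(1, 3), Mul(Rational(1, 9), Pow(c, 2))))
Function('F')(B) = Mul(Rational(43, 6848), B) (Function('F')(B) = Add(Mul(B, Rational(1, 64)), Mul(B, Rational(-1, 107))) = Add(Mul(Rational(1, 64), B), Mul(Rational(-1, 107), B)) = Mul(Rational(43, 6848), B))
Add(Mul(Mul(Mul(Mul(k, 0), Function('h')(4)), -10), Pow(38055, -1)), Mul(-11410, Pow(Function('F')(-150), -1))) = Add(Mul(Mul(Mul(Mul(15, 0), Add(Rational(1, 3), Mul(Rational(1, 9), Pow(4, 2)))), -10), Pow(38055, -1)), Mul(-11410, Pow(Mul(Rational(43, 6848), -150), -1))) = Add(Mul(Mul(Mul(0, Add(Rational(1, 3), Mul(Rational(1, 9), 16))), -10), Rational(1, 38055)), Mul(-11410, Pow(Rational(-3225, 3424), -1))) = Add(Mul(Mul(Mul(0, Add(Rational(1, 3), Rational(16, 9))), -10), Rational(1, 38055)), Mul(-11410, Rational(-3424, 3225))) = Add(Mul(Mul(Mul(0, Rational(19, 9)), -10), Rational(1, 38055)), Rational(7813568, 645)) = Add(Mul(Mul(0, -10), Rational(1, 38055)), Rational(7813568, 645)) = Add(Mul(0, Rational(1, 38055)), Rational(7813568, 645)) = Add(0, Rational(7813568, 645)) = Rational(7813568, 645)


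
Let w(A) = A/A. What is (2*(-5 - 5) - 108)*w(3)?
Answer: -128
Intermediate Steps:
w(A) = 1
(2*(-5 - 5) - 108)*w(3) = (2*(-5 - 5) - 108)*1 = (2*(-10) - 108)*1 = (-20 - 108)*1 = -128*1 = -128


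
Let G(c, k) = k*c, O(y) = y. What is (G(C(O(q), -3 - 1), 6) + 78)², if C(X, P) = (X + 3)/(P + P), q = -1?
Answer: 23409/4 ≈ 5852.3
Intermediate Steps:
C(X, P) = (3 + X)/(2*P) (C(X, P) = (3 + X)/((2*P)) = (3 + X)*(1/(2*P)) = (3 + X)/(2*P))
G(c, k) = c*k
(G(C(O(q), -3 - 1), 6) + 78)² = (((3 - 1)/(2*(-3 - 1)))*6 + 78)² = (((½)*2/(-4))*6 + 78)² = (((½)*(-¼)*2)*6 + 78)² = (-¼*6 + 78)² = (-3/2 + 78)² = (153/2)² = 23409/4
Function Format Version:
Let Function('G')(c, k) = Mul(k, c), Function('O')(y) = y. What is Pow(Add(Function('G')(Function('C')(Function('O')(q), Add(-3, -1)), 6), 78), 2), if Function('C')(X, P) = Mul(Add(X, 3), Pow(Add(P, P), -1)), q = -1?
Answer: Rational(23409, 4) ≈ 5852.3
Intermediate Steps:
Function('C')(X, P) = Mul(Rational(1, 2), Pow(P, -1), Add(3, X)) (Function('C')(X, P) = Mul(Add(3, X), Pow(Mul(2, P), -1)) = Mul(Add(3, X), Mul(Rational(1, 2), Pow(P, -1))) = Mul(Rational(1, 2), Pow(P, -1), Add(3, X)))
Function('G')(c, k) = Mul(c, k)
Pow(Add(Function('G')(Function('C')(Function('O')(q), Add(-3, -1)), 6), 78), 2) = Pow(Add(Mul(Mul(Rational(1, 2), Pow(Add(-3, -1), -1), Add(3, -1)), 6), 78), 2) = Pow(Add(Mul(Mul(Rational(1, 2), Pow(-4, -1), 2), 6), 78), 2) = Pow(Add(Mul(Mul(Rational(1, 2), Rational(-1, 4), 2), 6), 78), 2) = Pow(Add(Mul(Rational(-1, 4), 6), 78), 2) = Pow(Add(Rational(-3, 2), 78), 2) = Pow(Rational(153, 2), 2) = Rational(23409, 4)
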